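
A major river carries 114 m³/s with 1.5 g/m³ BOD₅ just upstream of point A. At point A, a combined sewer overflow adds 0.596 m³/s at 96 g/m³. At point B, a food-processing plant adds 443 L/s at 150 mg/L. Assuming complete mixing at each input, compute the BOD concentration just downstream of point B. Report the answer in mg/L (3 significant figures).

2.56 mg/L

After input A: C = (114·1.5 + 0.596·96) / 114.6 = 1.991 mg/L.
443 L/s = 0.443 m³/s.
After input B: C = (114.6·1.991 + 0.443·150) / 115 = 2.561 mg/L.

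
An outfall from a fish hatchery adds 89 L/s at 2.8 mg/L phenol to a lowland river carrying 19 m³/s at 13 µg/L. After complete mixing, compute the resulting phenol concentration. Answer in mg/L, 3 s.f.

0.0260 mg/L

89 L/s = 0.089 m³/s.
13 µg/L = 0.013 mg/L.
By mass balance at complete mixing, C = (0.089·2.8 + 19·0.013) / (0.089 + 19) = 0.4962/19.09 = 0.02599 mg/L.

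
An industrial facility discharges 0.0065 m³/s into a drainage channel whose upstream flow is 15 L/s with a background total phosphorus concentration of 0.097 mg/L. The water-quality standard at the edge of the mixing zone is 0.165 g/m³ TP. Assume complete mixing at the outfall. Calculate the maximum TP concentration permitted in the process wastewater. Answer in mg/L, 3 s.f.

0.322 mg/L

15 L/s = 0.015 m³/s.
Mass balance: 0.165·0.0215 = 0.0065·Cₑ + 0.015·0.097.
Cₑ = (0.003547 − 0.001455) / 0.0065 = 0.3219 mg/L.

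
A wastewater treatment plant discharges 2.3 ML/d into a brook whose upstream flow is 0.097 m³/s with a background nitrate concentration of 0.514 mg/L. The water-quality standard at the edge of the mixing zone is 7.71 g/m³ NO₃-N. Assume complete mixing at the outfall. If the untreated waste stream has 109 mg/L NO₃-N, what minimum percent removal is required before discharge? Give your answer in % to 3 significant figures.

68.9 %

2.3 ML/d = 0.02662 m³/s.
Mass balance: 7.71·0.1236 = 0.02662·Cₑ + 0.097·0.514.
Cₑ = (0.9531 − 0.04986) / 0.02662 = 33.93 mg/L.
Required removal = 1 − 33.93/109 = 68.87 %.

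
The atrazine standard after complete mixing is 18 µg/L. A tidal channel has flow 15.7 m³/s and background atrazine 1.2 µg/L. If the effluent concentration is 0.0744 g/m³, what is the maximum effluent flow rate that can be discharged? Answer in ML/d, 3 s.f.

404 ML/d

1.2 µg/L = 0.0012 mg/L.
18 µg/L = 0.018 mg/L.
Mass balance at complete mixing: C_std·(Q_w + Q_r) = Q_w·C_e + Q_r·C_b.
Rearranging, Q_w = Q_r·(C_std − C_b)/(C_e − C_std) = 15.7·(0.018 − 0.0012) / (0.0744 − 0.018) = 4.677 m³/s.
= 404.1 ML/d.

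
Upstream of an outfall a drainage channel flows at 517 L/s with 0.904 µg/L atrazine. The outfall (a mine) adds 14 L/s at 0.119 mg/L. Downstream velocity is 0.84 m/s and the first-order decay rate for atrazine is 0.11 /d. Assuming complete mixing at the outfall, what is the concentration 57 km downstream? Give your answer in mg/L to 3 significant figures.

14 L/s = 0.014 m³/s.
517 L/s = 0.517 m³/s.
0.904 µg/L = 0.000904 mg/L.
After complete mixing, C₀ = (0.014·0.119 + 0.517·0.000904) / 0.531 = 0.004018 mg/L.
Travel time t = 5.7e+04 m / 0.84 m/s = 6.786e+04 s = 0.7854 d.
C = 0.004018·exp(−0.11·0.7854) = 0.004018·0.9172 = 0.003685 mg/L.

0.00369 mg/L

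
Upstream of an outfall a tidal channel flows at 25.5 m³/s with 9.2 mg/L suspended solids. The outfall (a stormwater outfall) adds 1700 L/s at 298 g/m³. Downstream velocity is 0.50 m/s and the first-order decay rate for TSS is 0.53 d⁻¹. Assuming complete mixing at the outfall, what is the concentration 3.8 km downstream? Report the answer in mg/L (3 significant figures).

1700 L/s = 1.7 m³/s.
After complete mixing, C₀ = (1.7·298 + 25.5·9.2) / 27.2 = 27.25 mg/L.
Travel time t = 3800 m / 0.50 m/s = 7600 s = 0.08796 d.
C = 27.25·exp(−0.53·0.08796) = 27.25·0.9544 = 26.01 mg/L.

26.0 mg/L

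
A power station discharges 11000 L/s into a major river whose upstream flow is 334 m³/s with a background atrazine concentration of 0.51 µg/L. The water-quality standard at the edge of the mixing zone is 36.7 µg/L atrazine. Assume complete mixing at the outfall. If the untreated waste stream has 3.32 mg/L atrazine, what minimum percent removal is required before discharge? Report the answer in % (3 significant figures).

11000 L/s = 11 m³/s.
0.51 µg/L = 0.00051 mg/L.
36.7 µg/L = 0.0367 mg/L.
Mass balance: 0.0367·345 = 11·Cₑ + 334·0.00051.
Cₑ = (12.66 − 0.1703) / 11 = 1.136 mg/L.
Required removal = 1 − 1.136/3.32 = 65.8 %.

65.8 %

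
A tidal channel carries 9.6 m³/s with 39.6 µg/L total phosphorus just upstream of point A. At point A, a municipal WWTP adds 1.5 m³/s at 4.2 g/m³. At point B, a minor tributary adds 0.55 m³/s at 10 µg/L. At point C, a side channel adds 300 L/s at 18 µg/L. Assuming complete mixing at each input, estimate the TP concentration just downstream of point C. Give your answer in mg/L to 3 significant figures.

39.6 µg/L = 0.0396 mg/L.
After input A: C = (9.6·0.0396 + 1.5·4.2) / 11.1 = 0.6018 mg/L.
10 µg/L = 0.01 mg/L.
After input B: C = (11.1·0.6018 + 0.55·0.01) / 11.65 = 0.5739 mg/L.
300 L/s = 0.3 m³/s.
18 µg/L = 0.018 mg/L.
After input C: C = (11.65·0.5739 + 0.3·0.018) / 11.95 = 0.5599 mg/L.

0.560 mg/L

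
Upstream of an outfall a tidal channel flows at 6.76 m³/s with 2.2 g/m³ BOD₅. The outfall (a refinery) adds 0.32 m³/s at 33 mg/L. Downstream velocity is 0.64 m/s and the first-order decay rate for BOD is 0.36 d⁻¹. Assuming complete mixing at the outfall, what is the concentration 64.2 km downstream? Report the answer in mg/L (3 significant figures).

2.36 mg/L

After complete mixing, C₀ = (0.32·33 + 6.76·2.2) / 7.08 = 3.592 mg/L.
Travel time t = 6.42e+04 m / 0.64 m/s = 1.003e+05 s = 1.161 d.
C = 3.592·exp(−0.36·1.161) = 3.592·0.6584 = 2.365 mg/L.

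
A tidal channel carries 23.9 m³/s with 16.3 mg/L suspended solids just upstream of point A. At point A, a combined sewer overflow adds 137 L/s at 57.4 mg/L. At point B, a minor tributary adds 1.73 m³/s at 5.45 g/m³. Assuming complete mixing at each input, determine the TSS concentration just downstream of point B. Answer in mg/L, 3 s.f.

15.8 mg/L

137 L/s = 0.137 m³/s.
After input A: C = (23.9·16.3 + 0.137·57.4) / 24.04 = 16.53 mg/L.
After input B: C = (24.04·16.53 + 1.73·5.45) / 25.77 = 15.79 mg/L.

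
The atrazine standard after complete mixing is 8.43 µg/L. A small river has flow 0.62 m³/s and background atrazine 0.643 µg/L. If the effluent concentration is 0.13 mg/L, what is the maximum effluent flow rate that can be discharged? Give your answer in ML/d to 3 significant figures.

0.643 µg/L = 0.000643 mg/L.
8.43 µg/L = 0.00843 mg/L.
Mass balance at complete mixing: C_std·(Q_w + Q_r) = Q_w·C_e + Q_r·C_b.
Rearranging, Q_w = Q_r·(C_std − C_b)/(C_e − C_std) = 0.62·(0.00843 − 0.000643) / (0.13 − 0.00843) = 0.03971 m³/s.
= 3.431 ML/d.

3.43 ML/d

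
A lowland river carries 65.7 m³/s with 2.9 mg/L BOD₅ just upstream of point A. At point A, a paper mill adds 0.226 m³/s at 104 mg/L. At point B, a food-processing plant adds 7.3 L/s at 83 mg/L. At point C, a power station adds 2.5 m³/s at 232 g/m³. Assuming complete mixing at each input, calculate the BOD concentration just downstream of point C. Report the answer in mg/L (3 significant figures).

After input A: C = (65.7·2.9 + 0.226·104) / 65.93 = 3.247 mg/L.
7.3 L/s = 0.0073 m³/s.
After input B: C = (65.93·3.247 + 0.0073·83) / 65.93 = 3.255 mg/L.
After input C: C = (65.93·3.255 + 2.5·232) / 68.43 = 11.61 mg/L.

11.6 mg/L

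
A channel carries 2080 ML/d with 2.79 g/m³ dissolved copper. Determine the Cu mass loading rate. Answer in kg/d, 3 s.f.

5800 kg/d

2080 ML/d = 24.07 m³/s.
Mass flux = Q·C = 24.07 m³/s × 2.79 g/m³ = 67.17 g/s.
= 67.17 g/s × 86.4 = 5803 kg/d.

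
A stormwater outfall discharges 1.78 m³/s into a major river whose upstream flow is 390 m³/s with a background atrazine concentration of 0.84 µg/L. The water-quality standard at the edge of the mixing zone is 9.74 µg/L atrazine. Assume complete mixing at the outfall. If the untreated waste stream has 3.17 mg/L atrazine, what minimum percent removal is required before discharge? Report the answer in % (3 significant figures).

38.2 %

0.84 µg/L = 0.00084 mg/L.
9.74 µg/L = 0.00974 mg/L.
Mass balance: 0.00974·391.8 = 1.78·Cₑ + 390·0.00084.
Cₑ = (3.816 − 0.3276) / 1.78 = 1.96 mg/L.
Required removal = 1 − 1.96/3.17 = 38.18 %.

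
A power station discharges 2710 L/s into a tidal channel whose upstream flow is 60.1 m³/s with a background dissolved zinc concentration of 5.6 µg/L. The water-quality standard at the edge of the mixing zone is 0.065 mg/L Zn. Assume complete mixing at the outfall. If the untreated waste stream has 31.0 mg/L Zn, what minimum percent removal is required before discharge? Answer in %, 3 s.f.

95.5 %

2710 L/s = 2.71 m³/s.
5.6 µg/L = 0.0056 mg/L.
Mass balance: 0.065·62.81 = 2.71·Cₑ + 60.1·0.0056.
Cₑ = (4.083 − 0.3366) / 2.71 = 1.382 mg/L.
Required removal = 1 − 1.382/31.0 = 95.54 %.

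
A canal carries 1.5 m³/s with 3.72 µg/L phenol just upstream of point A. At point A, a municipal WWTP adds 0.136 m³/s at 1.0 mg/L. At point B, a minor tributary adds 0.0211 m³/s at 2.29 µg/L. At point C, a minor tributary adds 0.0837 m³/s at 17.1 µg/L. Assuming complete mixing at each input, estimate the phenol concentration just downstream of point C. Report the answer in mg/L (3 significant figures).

3.72 µg/L = 0.00372 mg/L.
After input A: C = (1.5·0.00372 + 0.136·1) / 1.636 = 0.08654 mg/L.
2.29 µg/L = 0.00229 mg/L.
After input B: C = (1.636·0.08654 + 0.0211·0.00229) / 1.657 = 0.08547 mg/L.
17.1 µg/L = 0.0171 mg/L.
After input C: C = (1.657·0.08547 + 0.0837·0.0171) / 1.741 = 0.08218 mg/L.

0.0822 mg/L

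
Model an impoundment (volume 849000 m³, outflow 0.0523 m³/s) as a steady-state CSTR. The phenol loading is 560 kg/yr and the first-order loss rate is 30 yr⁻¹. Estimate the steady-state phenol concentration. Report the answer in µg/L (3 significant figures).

20.6 µg/L

Outflow Q = 0.0523 m³/s × 3.156e+07 s/yr = 1.65e+06 m³/yr.
Steady-state CSTR mass balance: W = Q·C + k·V·C, so C = W/(Q + kV).
Q + kV = 1.65e+06 + 30·849000 = 2.712e+07 m³/yr.
C = 560/2.712e+07 = 2.065e-05 kg/m³ = 0.02065 mg/L = 20.65 µg/L.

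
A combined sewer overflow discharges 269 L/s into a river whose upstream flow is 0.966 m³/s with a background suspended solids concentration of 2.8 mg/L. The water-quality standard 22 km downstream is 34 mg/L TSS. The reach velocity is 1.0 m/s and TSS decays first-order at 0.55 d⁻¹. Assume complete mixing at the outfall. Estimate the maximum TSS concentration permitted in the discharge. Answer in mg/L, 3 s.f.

170 mg/L

269 L/s = 0.269 m³/s.
Travel time to the compliance point: t = 2.2e+04/1.0 = 2.2e+04 s = 0.2546 d; decay factor exp(−0.55·0.2546) = 0.8693.
So the concentration just after mixing may be at most 34/0.8693 = 39.11 mg/L.
Mass balance: 39.11·1.235 = 0.269·Cₑ + 0.966·2.8.
Cₑ = (48.3 − 2.705) / 0.269 = 169.5 mg/L.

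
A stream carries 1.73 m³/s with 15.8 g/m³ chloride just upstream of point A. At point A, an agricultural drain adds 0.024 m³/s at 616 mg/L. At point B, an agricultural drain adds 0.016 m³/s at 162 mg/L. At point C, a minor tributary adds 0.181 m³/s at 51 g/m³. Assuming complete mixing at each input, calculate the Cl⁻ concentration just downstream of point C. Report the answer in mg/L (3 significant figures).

After input A: C = (1.73·15.8 + 0.024·616) / 1.754 = 24.01 mg/L.
After input B: C = (1.754·24.01 + 0.016·162) / 1.77 = 25.26 mg/L.
After input C: C = (1.77·25.26 + 0.181·51) / 1.951 = 27.65 mg/L.

27.6 mg/L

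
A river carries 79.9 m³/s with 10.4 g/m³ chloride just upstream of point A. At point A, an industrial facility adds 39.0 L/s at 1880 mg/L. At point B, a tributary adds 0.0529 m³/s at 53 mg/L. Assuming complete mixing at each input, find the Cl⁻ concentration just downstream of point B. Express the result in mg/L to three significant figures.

39.0 L/s = 0.039 m³/s.
After input A: C = (79.9·10.4 + 0.039·1880) / 79.94 = 11.31 mg/L.
After input B: C = (79.94·11.31 + 0.0529·53) / 79.99 = 11.34 mg/L.

11.3 mg/L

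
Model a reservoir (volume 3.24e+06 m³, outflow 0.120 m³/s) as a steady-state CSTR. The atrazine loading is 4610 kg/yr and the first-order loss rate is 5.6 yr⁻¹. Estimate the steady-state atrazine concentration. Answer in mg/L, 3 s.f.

0.210 mg/L

Outflow Q = 0.120 m³/s × 3.156e+07 s/yr = 3.787e+06 m³/yr.
Steady-state CSTR mass balance: W = Q·C + k·V·C, so C = W/(Q + kV).
Q + kV = 3.787e+06 + 5.6·3.24e+06 = 2.193e+07 m³/yr.
C = 4610/2.193e+07 = 0.0002102 kg/m³ = 0.2102 mg/L.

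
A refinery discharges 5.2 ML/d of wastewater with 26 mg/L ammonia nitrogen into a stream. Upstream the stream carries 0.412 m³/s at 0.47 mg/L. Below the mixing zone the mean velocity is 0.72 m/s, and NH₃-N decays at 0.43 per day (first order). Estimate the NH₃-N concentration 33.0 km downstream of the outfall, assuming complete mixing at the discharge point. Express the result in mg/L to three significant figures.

5.2 ML/d = 0.06019 m³/s.
After complete mixing, C₀ = (0.06019·26 + 0.412·0.47) / 0.4722 = 3.724 mg/L.
Travel time t = 3.3e+04 m / 0.72 m/s = 4.583e+04 s = 0.5305 d.
C = 3.724·exp(−0.43·0.5305) = 3.724·0.796 = 2.965 mg/L.

2.96 mg/L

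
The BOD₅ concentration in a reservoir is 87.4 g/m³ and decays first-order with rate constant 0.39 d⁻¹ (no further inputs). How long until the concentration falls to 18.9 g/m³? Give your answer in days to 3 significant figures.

3.93 d

t = ln(C₀/C)/k = ln(87.4/18.9)/0.39 = 1.531/0.39 = 3.926 d.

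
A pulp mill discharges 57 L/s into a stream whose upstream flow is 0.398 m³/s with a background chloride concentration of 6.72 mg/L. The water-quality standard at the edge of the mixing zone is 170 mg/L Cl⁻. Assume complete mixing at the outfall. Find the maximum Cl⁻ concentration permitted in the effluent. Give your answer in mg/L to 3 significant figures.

1310 mg/L

57 L/s = 0.057 m³/s.
Mass balance: 170·0.455 = 0.057·Cₑ + 0.398·6.72.
Cₑ = (77.35 − 2.675) / 0.057 = 1310 mg/L.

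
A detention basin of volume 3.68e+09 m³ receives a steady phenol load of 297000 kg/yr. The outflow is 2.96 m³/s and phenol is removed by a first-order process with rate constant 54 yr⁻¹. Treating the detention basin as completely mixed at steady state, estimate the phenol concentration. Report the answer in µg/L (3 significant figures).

Outflow Q = 2.96 m³/s × 3.156e+07 s/yr = 9.341e+07 m³/yr.
Steady-state CSTR mass balance: W = Q·C + k·V·C, so C = W/(Q + kV).
Q + kV = 9.341e+07 + 54·3.68e+09 = 1.988e+11 m³/yr.
C = 297000/1.988e+11 = 1.494e-06 kg/m³ = 0.001494 mg/L = 1.494 µg/L.

1.49 µg/L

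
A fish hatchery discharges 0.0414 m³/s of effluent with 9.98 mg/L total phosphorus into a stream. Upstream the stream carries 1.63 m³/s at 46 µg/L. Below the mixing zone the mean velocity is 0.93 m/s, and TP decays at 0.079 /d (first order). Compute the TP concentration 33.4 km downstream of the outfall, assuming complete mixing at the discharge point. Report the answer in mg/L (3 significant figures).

0.283 mg/L

46 µg/L = 0.046 mg/L.
After complete mixing, C₀ = (0.0414·9.98 + 1.63·0.046) / 1.671 = 0.2921 mg/L.
Travel time t = 3.34e+04 m / 0.93 m/s = 3.591e+04 s = 0.4157 d.
C = 0.2921·exp(−0.079·0.4157) = 0.2921·0.9677 = 0.2826 mg/L.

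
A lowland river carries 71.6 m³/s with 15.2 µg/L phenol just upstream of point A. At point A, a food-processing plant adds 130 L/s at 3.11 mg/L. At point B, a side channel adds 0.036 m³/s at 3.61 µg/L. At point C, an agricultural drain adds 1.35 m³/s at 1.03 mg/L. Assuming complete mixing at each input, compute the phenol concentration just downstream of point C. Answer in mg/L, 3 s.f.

0.0394 mg/L

15.2 µg/L = 0.0152 mg/L.
130 L/s = 0.13 m³/s.
After input A: C = (71.6·0.0152 + 0.13·3.11) / 71.73 = 0.02081 mg/L.
3.61 µg/L = 0.00361 mg/L.
After input B: C = (71.73·0.02081 + 0.036·0.00361) / 71.77 = 0.0208 mg/L.
After input C: C = (71.77·0.0208 + 1.35·1.03) / 73.12 = 0.03943 mg/L.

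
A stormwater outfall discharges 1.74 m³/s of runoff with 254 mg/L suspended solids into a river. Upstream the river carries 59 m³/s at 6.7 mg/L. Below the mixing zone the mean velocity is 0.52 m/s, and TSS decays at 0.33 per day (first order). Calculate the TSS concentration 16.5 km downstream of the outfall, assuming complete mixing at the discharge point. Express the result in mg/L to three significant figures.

12.2 mg/L

After complete mixing, C₀ = (1.74·254 + 59·6.7) / 60.74 = 13.78 mg/L.
Travel time t = 1.65e+04 m / 0.52 m/s = 3.173e+04 s = 0.3673 d.
C = 13.78·exp(−0.33·0.3673) = 13.78·0.8859 = 12.21 mg/L.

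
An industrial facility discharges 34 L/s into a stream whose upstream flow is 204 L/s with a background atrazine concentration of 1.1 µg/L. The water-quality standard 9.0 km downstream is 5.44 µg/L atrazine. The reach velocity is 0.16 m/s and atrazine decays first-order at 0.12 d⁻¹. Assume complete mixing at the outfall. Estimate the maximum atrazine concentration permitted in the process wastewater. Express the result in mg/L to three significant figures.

34 L/s = 0.034 m³/s.
204 L/s = 0.204 m³/s.
1.1 µg/L = 0.0011 mg/L.
5.44 µg/L = 0.00544 mg/L.
Travel time to the compliance point: t = 9000/0.16 = 5.625e+04 s = 0.651 d; decay factor exp(−0.12·0.651) = 0.9248.
So the concentration just after mixing may be at most 0.00544/0.9248 = 0.005882 mg/L.
Mass balance: 0.005882·0.238 = 0.034·Cₑ + 0.204·0.0011.
Cₑ = (0.0014 − 0.0002244) / 0.034 = 0.03457 mg/L.

0.0346 mg/L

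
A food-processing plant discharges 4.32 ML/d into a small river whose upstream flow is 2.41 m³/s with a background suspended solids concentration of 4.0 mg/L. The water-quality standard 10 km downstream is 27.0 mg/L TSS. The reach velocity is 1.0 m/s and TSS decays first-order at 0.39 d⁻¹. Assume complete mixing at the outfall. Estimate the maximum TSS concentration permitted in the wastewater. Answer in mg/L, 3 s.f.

1200 mg/L

4.32 ML/d = 0.05 m³/s.
Travel time to the compliance point: t = 1e+04/1.0 = 1e+04 s = 0.1157 d; decay factor exp(−0.39·0.1157) = 0.9559.
So the concentration just after mixing may be at most 27/0.9559 = 28.25 mg/L.
Mass balance: 28.25·2.46 = 0.05·Cₑ + 2.41·4.
Cₑ = (69.49 − 9.64) / 0.05 = 1197 mg/L.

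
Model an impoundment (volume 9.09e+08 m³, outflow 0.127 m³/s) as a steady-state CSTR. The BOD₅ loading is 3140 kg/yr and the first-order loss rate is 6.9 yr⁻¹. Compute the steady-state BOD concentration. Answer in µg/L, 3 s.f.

0.500 µg/L

Outflow Q = 0.127 m³/s × 3.156e+07 s/yr = 4.008e+06 m³/yr.
Steady-state CSTR mass balance: W = Q·C + k·V·C, so C = W/(Q + kV).
Q + kV = 4.008e+06 + 6.9·9.09e+08 = 6.276e+09 m³/yr.
C = 3140/6.276e+09 = 5.003e-07 kg/m³ = 0.0005003 mg/L = 0.5003 µg/L.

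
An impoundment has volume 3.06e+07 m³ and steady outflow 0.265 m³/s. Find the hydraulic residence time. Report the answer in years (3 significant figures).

3.66 yr

Q = 0.265 m³/s × 3.156e+07 s/yr = 8.363e+06 m³/yr.
Hydraulic residence time τ = V/Q = 3.06e+07/8.363e+06 = 3.659 yr.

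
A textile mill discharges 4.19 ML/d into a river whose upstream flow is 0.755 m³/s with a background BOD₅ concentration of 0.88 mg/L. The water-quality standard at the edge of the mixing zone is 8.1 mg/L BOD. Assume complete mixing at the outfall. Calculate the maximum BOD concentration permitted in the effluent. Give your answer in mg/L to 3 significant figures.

121 mg/L

4.19 ML/d = 0.0485 m³/s.
Mass balance: 8.1·0.8035 = 0.0485·Cₑ + 0.755·0.88.
Cₑ = (6.508 − 0.6644) / 0.0485 = 120.5 mg/L.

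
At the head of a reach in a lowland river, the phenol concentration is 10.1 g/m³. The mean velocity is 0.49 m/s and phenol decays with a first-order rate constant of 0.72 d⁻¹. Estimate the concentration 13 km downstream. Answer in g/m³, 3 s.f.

8.10 g/m³

Travel time t = 13 km / 0.49 m/s = 1.3e+04/0.49 = 2.653e+04 s = 0.3071 d.
First-order decay: C = 10.1·exp(−0.72·0.3071) = 10.1·0.8016 = 8.097 g/m³.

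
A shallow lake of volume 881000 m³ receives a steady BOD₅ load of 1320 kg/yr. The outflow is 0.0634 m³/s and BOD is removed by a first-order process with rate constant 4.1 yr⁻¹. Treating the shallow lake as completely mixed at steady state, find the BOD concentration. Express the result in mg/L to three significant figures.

0.235 mg/L

Outflow Q = 0.0634 m³/s × 3.156e+07 s/yr = 2.001e+06 m³/yr.
Steady-state CSTR mass balance: W = Q·C + k·V·C, so C = W/(Q + kV).
Q + kV = 2.001e+06 + 4.1·881000 = 5.613e+06 m³/yr.
C = 1320/5.613e+06 = 0.0002352 kg/m³ = 0.2352 mg/L.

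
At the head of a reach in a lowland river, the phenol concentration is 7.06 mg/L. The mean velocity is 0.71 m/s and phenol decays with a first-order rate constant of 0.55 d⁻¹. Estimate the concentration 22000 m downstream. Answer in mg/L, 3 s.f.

Travel time t = 22000 m / 0.71 m/s = 2.2e+04/0.71 = 3.099e+04 s = 0.3586 d.
First-order decay: C = 7.06·exp(−0.55·0.3586) = 7.06·0.821 = 5.796 mg/L.

5.80 mg/L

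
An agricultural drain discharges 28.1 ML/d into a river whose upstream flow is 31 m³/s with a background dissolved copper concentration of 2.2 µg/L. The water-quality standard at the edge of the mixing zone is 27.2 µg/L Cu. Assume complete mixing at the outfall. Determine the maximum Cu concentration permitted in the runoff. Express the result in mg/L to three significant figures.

2.41 mg/L

28.1 ML/d = 0.3252 m³/s.
2.2 µg/L = 0.0022 mg/L.
27.2 µg/L = 0.0272 mg/L.
Mass balance: 0.0272·31.33 = 0.3252·Cₑ + 31·0.0022.
Cₑ = (0.852 − 0.0682) / 0.3252 = 2.41 mg/L.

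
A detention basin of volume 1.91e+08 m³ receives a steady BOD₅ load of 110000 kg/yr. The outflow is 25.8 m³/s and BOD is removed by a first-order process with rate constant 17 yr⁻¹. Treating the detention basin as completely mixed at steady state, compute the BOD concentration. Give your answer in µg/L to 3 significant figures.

Outflow Q = 25.8 m³/s × 3.156e+07 s/yr = 8.142e+08 m³/yr.
Steady-state CSTR mass balance: W = Q·C + k·V·C, so C = W/(Q + kV).
Q + kV = 8.142e+08 + 17·1.91e+08 = 4.061e+09 m³/yr.
C = 110000/4.061e+09 = 2.709e-05 kg/m³ = 0.02709 mg/L = 27.09 µg/L.

27.1 µg/L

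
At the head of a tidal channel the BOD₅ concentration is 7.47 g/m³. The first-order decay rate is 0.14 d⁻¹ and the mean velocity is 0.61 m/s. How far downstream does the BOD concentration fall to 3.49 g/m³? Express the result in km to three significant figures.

From C = C₀·e^(−kt), t = ln(C₀/C)/k = ln(7.47/3.49)/0.14 = 0.761/0.14 = 5.436 d.
Distance = v·t = 0.61 m/s × 4.696e+05 s = 2.865e+05 m = 286.5 km.

286 km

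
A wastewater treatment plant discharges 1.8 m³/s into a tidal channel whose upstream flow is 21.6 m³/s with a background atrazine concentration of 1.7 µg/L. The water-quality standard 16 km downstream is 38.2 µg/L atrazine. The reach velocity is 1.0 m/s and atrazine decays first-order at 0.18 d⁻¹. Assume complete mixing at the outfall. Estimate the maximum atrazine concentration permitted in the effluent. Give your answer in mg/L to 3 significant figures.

1.7 µg/L = 0.0017 mg/L.
38.2 µg/L = 0.0382 mg/L.
Travel time to the compliance point: t = 1.6e+04/1.0 = 1.6e+04 s = 0.1852 d; decay factor exp(−0.18·0.1852) = 0.9672.
So the concentration just after mixing may be at most 0.0382/0.9672 = 0.03949 mg/L.
Mass balance: 0.03949·23.4 = 1.8·Cₑ + 21.6·0.0017.
Cₑ = (0.9242 − 0.03672) / 1.8 = 0.493 mg/L.

0.493 mg/L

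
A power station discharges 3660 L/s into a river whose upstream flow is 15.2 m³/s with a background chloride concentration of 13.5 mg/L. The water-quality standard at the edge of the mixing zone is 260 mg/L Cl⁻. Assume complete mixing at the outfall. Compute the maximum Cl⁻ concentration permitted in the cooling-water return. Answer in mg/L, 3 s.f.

1280 mg/L

3660 L/s = 3.66 m³/s.
Mass balance: 260·18.86 = 3.66·Cₑ + 15.2·13.5.
Cₑ = (4904 − 205.2) / 3.66 = 1284 mg/L.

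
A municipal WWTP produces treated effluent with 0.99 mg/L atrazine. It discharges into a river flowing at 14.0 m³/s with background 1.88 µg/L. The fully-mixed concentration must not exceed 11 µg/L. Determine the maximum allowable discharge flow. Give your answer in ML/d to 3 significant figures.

11.3 ML/d

1.88 µg/L = 0.00188 mg/L.
11 µg/L = 0.011 mg/L.
Mass balance at complete mixing: C_std·(Q_w + Q_r) = Q_w·C_e + Q_r·C_b.
Rearranging, Q_w = Q_r·(C_std − C_b)/(C_e − C_std) = 14.0·(0.011 − 0.00188) / (0.99 − 0.011) = 0.1304 m³/s.
= 11.27 ML/d.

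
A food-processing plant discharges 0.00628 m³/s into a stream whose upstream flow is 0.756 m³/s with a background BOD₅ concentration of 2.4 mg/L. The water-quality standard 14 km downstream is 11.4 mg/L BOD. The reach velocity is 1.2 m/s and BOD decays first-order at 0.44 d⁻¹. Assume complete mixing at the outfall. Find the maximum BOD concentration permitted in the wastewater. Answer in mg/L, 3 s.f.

1180 mg/L

Travel time to the compliance point: t = 1.4e+04/1.2 = 1.167e+04 s = 0.135 d; decay factor exp(−0.44·0.135) = 0.9423.
So the concentration just after mixing may be at most 11.4/0.9423 = 12.1 mg/L.
Mass balance: 12.1·0.7623 = 0.00628·Cₑ + 0.756·2.4.
Cₑ = (9.222 − 1.814) / 0.00628 = 1180 mg/L.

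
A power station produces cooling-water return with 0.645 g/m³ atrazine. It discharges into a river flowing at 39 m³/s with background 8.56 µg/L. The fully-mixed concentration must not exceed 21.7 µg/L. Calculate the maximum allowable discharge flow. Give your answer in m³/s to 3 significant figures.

8.56 µg/L = 0.00856 mg/L.
21.7 µg/L = 0.0217 mg/L.
Mass balance at complete mixing: C_std·(Q_w + Q_r) = Q_w·C_e + Q_r·C_b.
Rearranging, Q_w = Q_r·(C_std − C_b)/(C_e − C_std) = 39·(0.0217 − 0.00856) / (0.645 − 0.0217) = 0.8222 m³/s.

0.822 m³/s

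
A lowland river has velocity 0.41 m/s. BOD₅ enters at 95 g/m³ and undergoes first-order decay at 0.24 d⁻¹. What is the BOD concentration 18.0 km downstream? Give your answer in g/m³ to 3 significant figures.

84.1 g/m³

Travel time t = 18.0 km / 0.41 m/s = 1.8e+04/0.41 = 4.39e+04 s = 0.5081 d.
First-order decay: C = 95·exp(−0.24·0.5081) = 95·0.8852 = 84.09 g/m³.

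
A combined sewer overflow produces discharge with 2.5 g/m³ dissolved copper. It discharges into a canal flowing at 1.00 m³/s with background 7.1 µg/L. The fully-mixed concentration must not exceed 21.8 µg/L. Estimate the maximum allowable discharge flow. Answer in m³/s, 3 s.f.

0.00593 m³/s

7.1 µg/L = 0.0071 mg/L.
21.8 µg/L = 0.0218 mg/L.
Mass balance at complete mixing: C_std·(Q_w + Q_r) = Q_w·C_e + Q_r·C_b.
Rearranging, Q_w = Q_r·(C_std − C_b)/(C_e − C_std) = 1.00·(0.0218 − 0.0071) / (2.5 − 0.0218) = 0.005932 m³/s.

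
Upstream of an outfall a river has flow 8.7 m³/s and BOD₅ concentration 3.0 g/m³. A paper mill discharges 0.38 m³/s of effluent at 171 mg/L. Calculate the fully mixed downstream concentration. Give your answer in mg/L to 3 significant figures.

Conservation of mass across the mixing zone: C = (0.38·171 + 8.7·3) / (0.38 + 8.7) = 91.08/9.08 = 10.03 mg/L.

10.0 mg/L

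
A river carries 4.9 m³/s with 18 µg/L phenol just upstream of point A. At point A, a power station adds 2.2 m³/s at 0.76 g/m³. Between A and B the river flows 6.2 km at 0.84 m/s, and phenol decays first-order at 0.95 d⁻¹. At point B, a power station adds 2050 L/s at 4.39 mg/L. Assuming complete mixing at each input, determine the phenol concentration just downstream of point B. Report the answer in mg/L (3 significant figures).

18 µg/L = 0.018 mg/L.
After input A: C = (4.9·0.018 + 2.2·0.76) / 7.1 = 0.2479 mg/L.
Over the 6.2 km reach to input B (t = 7381 s = 0.08543 d), decay gives C = 0.2479·exp(−0.95·0.08543) = 0.2286 mg/L.
2050 L/s = 2.05 m³/s.
After input B: C = (7.1·0.2286 + 2.05·4.39) / 9.15 = 1.161 mg/L.

1.16 mg/L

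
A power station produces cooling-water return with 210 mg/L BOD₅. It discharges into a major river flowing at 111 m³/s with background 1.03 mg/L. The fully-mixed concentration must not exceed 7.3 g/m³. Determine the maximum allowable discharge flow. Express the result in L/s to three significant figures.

Mass balance at complete mixing: C_std·(Q_w + Q_r) = Q_w·C_e + Q_r·C_b.
Rearranging, Q_w = Q_r·(C_std − C_b)/(C_e − C_std) = 111·(7.3 − 1.03) / (210 − 7.3) = 3.433 m³/s.
= 3433 L/s.

3430 L/s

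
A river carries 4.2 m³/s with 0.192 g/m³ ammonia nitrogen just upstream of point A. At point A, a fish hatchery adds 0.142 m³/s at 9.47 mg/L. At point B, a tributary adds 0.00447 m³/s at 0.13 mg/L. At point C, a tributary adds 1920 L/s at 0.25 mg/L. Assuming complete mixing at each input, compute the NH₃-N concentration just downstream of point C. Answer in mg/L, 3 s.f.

0.420 mg/L

After input A: C = (4.2·0.192 + 0.142·9.47) / 4.342 = 0.4954 mg/L.
After input B: C = (4.342·0.4954 + 0.00447·0.13) / 4.346 = 0.4951 mg/L.
1920 L/s = 1.92 m³/s.
After input C: C = (4.346·0.4951 + 1.92·0.25) / 6.266 = 0.42 mg/L.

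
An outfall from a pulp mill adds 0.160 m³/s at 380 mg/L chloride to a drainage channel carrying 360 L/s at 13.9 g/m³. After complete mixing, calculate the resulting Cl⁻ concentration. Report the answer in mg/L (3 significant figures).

127 mg/L

360 L/s = 0.36 m³/s.
Flow-weighted mixing gives C = (0.16·380 + 0.36·13.9) / (0.16 + 0.36) = 65.8/0.52 = 126.5 mg/L.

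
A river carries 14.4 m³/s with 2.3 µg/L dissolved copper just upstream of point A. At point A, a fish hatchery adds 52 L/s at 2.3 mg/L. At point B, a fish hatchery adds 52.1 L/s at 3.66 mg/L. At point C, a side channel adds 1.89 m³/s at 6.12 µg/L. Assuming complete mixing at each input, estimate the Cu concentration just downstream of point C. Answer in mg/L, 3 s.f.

0.0217 mg/L

2.3 µg/L = 0.0023 mg/L.
52 L/s = 0.052 m³/s.
After input A: C = (14.4·0.0023 + 0.052·2.3) / 14.45 = 0.01057 mg/L.
52.1 L/s = 0.0521 m³/s.
After input B: C = (14.45·0.01057 + 0.0521·3.66) / 14.5 = 0.02368 mg/L.
6.12 µg/L = 0.00612 mg/L.
After input C: C = (14.5·0.02368 + 1.89·0.00612) / 16.39 = 0.02165 mg/L.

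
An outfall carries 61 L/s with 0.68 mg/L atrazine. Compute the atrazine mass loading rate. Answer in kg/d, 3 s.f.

3.58 kg/d

61 L/s = 0.061 m³/s.
Mass flux = Q·C = 0.061 m³/s × 0.68 g/m³ = 0.04148 g/s.
= 0.04148 g/s × 86.4 = 3.584 kg/d.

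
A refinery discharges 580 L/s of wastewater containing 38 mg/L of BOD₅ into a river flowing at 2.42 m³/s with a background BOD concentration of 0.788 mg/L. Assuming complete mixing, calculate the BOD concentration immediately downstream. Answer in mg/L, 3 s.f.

7.98 mg/L

580 L/s = 0.58 m³/s.
Flow-weighted mixing gives C = (0.58·38 + 2.42·0.788) / (0.58 + 2.42) = 23.95/3 = 7.982 mg/L.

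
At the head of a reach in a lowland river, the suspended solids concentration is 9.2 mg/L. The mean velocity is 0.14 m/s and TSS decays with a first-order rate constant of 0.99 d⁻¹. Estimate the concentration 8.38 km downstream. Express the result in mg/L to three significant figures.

4.63 mg/L

Travel time t = 8.38 km / 0.14 m/s = 8380/0.14 = 5.986e+04 s = 0.6928 d.
First-order decay: C = 9.2·exp(−0.99·0.6928) = 9.2·0.5037 = 4.634 mg/L.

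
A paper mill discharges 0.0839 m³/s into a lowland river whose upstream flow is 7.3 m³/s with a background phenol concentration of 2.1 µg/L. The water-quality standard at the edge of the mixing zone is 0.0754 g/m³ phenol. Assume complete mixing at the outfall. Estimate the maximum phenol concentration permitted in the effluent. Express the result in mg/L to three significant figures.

2.1 µg/L = 0.0021 mg/L.
Mass balance: 0.0754·7.384 = 0.0839·Cₑ + 7.3·0.0021.
Cₑ = (0.5567 − 0.01533) / 0.0839 = 6.453 mg/L.

6.45 mg/L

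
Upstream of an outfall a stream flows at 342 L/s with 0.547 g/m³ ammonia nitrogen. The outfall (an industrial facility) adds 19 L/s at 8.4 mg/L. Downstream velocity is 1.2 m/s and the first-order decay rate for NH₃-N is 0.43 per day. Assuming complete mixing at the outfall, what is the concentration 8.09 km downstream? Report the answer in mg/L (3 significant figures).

19 L/s = 0.019 m³/s.
342 L/s = 0.342 m³/s.
After complete mixing, C₀ = (0.019·8.4 + 0.342·0.547) / 0.361 = 0.9603 mg/L.
Travel time t = 8090 m / 1.2 m/s = 6742 s = 0.07803 d.
C = 0.9603·exp(−0.43·0.07803) = 0.9603·0.967 = 0.9286 mg/L.

0.929 mg/L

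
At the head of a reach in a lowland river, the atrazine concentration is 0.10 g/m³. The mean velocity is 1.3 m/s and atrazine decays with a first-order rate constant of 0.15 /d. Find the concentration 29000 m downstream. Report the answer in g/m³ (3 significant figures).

Travel time t = 29000 m / 1.3 m/s = 2.9e+04/1.3 = 2.231e+04 s = 0.2582 d.
First-order decay: C = 0.10·exp(−0.15·0.2582) = 0.10·0.962 = 0.0962 g/m³.

0.0962 g/m³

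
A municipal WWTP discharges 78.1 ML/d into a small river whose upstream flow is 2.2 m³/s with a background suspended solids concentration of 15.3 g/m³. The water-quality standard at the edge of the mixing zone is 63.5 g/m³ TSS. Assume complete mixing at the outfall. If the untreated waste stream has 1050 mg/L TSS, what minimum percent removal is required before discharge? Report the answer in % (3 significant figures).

82.8 %

78.1 ML/d = 0.9039 m³/s.
Mass balance: 63.5·3.104 = 0.9039·Cₑ + 2.2·15.3.
Cₑ = (197.1 − 33.66) / 0.9039 = 180.8 mg/L.
Required removal = 1 − 180.8/1050 = 82.78 %.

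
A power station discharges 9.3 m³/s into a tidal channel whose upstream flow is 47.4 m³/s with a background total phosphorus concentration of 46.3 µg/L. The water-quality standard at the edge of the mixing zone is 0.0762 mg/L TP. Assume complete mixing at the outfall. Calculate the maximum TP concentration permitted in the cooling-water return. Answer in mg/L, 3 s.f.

46.3 µg/L = 0.0463 mg/L.
Mass balance: 0.0762·56.7 = 9.3·Cₑ + 47.4·0.0463.
Cₑ = (4.321 − 2.195) / 9.3 = 0.2286 mg/L.

0.229 mg/L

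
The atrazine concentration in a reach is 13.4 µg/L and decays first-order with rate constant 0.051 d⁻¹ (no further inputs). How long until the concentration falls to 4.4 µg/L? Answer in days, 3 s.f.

21.8 d

t = ln(C₀/C)/k = ln(13.4/4.4)/0.051 = 1.114/0.051 = 21.84 d.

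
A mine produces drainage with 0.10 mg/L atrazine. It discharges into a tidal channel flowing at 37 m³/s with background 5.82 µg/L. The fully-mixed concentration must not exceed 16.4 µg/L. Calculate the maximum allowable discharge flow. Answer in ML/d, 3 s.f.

5.82 µg/L = 0.00582 mg/L.
16.4 µg/L = 0.0164 mg/L.
Mass balance at complete mixing: C_std·(Q_w + Q_r) = Q_w·C_e + Q_r·C_b.
Rearranging, Q_w = Q_r·(C_std − C_b)/(C_e − C_std) = 37·(0.0164 − 0.00582) / (0.1 − 0.0164) = 4.683 m³/s.
= 404.6 ML/d.

405 ML/d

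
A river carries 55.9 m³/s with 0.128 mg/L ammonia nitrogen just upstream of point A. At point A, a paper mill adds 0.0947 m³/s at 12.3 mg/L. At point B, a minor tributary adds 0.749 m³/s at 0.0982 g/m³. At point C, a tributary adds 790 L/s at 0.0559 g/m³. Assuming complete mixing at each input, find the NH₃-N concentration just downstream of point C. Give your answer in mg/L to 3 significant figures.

After input A: C = (55.9·0.128 + 0.0947·12.3) / 55.99 = 0.1486 mg/L.
After input B: C = (55.99·0.1486 + 0.749·0.0982) / 56.74 = 0.1479 mg/L.
790 L/s = 0.79 m³/s.
After input C: C = (56.74·0.1479 + 0.79·0.0559) / 57.53 = 0.1467 mg/L.

0.147 mg/L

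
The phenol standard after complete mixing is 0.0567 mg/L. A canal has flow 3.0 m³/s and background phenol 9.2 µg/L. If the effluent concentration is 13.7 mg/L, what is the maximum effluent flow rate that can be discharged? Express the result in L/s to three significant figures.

10.4 L/s

9.2 µg/L = 0.0092 mg/L.
Mass balance at complete mixing: C_std·(Q_w + Q_r) = Q_w·C_e + Q_r·C_b.
Rearranging, Q_w = Q_r·(C_std − C_b)/(C_e − C_std) = 3.0·(0.0567 − 0.0092) / (13.7 − 0.0567) = 0.01044 m³/s.
= 10.44 L/s.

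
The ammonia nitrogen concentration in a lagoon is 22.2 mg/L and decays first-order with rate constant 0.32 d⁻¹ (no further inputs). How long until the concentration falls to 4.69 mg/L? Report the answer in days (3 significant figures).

t = ln(C₀/C)/k = ln(22.2/4.69)/0.32 = 1.555/0.32 = 4.858 d.

4.86 d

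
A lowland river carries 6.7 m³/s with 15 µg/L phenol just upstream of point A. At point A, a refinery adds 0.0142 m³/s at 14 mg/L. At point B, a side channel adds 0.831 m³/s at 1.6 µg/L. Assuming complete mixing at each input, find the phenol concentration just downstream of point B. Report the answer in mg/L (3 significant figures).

0.0398 mg/L

15 µg/L = 0.015 mg/L.
After input A: C = (6.7·0.015 + 0.0142·14) / 6.714 = 0.04458 mg/L.
1.6 µg/L = 0.0016 mg/L.
After input B: C = (6.714·0.04458 + 0.831·0.0016) / 7.545 = 0.03984 mg/L.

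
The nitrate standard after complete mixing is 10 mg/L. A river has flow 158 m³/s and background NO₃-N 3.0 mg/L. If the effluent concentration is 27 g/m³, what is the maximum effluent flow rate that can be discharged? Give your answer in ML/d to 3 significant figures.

5620 ML/d

Mass balance at complete mixing: C_std·(Q_w + Q_r) = Q_w·C_e + Q_r·C_b.
Rearranging, Q_w = Q_r·(C_std − C_b)/(C_e − C_std) = 158·(10 − 3) / (27 − 10) = 65.06 m³/s.
= 5621 ML/d.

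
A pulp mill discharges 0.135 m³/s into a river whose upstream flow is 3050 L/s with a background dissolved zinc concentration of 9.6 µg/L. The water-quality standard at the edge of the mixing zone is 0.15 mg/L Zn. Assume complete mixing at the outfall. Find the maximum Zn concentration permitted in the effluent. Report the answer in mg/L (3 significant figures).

3.32 mg/L

3050 L/s = 3.05 m³/s.
9.6 µg/L = 0.0096 mg/L.
Mass balance: 0.15·3.185 = 0.135·Cₑ + 3.05·0.0096.
Cₑ = (0.4778 − 0.02928) / 0.135 = 3.322 mg/L.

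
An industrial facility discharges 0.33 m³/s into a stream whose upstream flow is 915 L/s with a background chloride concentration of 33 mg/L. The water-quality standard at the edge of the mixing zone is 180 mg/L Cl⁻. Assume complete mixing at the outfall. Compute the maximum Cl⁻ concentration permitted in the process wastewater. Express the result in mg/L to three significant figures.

588 mg/L

915 L/s = 0.915 m³/s.
Mass balance: 180·1.245 = 0.33·Cₑ + 0.915·33.
Cₑ = (224.1 − 30.2) / 0.33 = 587.6 mg/L.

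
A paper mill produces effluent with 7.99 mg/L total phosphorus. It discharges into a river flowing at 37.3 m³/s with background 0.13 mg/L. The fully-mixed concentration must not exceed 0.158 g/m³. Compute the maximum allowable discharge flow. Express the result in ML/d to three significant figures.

11.5 ML/d

Mass balance at complete mixing: C_std·(Q_w + Q_r) = Q_w·C_e + Q_r·C_b.
Rearranging, Q_w = Q_r·(C_std − C_b)/(C_e − C_std) = 37.3·(0.158 − 0.13) / (7.99 − 0.158) = 0.1334 m³/s.
= 11.52 ML/d.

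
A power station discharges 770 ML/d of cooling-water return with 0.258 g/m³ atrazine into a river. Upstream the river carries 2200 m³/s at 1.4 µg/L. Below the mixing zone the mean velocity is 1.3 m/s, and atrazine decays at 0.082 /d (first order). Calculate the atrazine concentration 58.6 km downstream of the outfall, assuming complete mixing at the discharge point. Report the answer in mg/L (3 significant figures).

0.00233 mg/L

770 ML/d = 8.912 m³/s.
1.4 µg/L = 0.0014 mg/L.
After complete mixing, C₀ = (8.912·0.258 + 2200·0.0014) / 2209 = 0.002435 mg/L.
Travel time t = 5.86e+04 m / 1.3 m/s = 4.508e+04 s = 0.5217 d.
C = 0.002435·exp(−0.082·0.5217) = 0.002435·0.9581 = 0.002333 mg/L.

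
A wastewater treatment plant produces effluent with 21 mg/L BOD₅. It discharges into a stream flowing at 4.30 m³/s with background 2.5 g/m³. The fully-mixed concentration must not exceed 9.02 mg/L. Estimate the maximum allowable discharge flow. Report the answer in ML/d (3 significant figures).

Mass balance at complete mixing: C_std·(Q_w + Q_r) = Q_w·C_e + Q_r·C_b.
Rearranging, Q_w = Q_r·(C_std − C_b)/(C_e − C_std) = 4.30·(9.02 − 2.5) / (21 − 9.02) = 2.34 m³/s.
= 202.2 ML/d.

202 ML/d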